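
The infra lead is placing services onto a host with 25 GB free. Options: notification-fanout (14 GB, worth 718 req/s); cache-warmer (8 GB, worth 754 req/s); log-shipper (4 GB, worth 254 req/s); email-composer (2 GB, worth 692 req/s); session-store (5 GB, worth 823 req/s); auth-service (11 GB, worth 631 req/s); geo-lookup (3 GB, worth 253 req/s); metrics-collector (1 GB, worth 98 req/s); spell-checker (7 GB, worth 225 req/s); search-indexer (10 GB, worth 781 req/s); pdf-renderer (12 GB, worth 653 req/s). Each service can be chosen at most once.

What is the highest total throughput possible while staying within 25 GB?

3050

Ranking by ratio (throughput/GB): email-composer 346.00, session-store 164.60, metrics-collector 98.00, cache-warmer 94.25.
Filling by ratio: cache-warmer + log-shipper + email-composer + session-store + geo-lookup + metrics-collector for 2874, with 2 GB left unused.
The 8 GB tied up in log-shipper and geo-lookup and metrics-collector is better spent on search-indexer — total rises to 3050 (25 GB).
Runner-up log-shipper + email-composer + session-store + geo-lookup + metrics-collector + search-indexer tops out at 2901.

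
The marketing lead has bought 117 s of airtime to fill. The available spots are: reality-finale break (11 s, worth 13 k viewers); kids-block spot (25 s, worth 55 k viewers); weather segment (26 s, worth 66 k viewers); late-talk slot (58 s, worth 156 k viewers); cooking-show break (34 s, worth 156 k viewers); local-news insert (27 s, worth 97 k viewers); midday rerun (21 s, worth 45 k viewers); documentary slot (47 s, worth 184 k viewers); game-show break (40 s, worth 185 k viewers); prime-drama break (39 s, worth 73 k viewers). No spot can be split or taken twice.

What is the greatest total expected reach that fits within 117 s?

A density-first pass picks reality-finale break + cooking-show break + local-news insert + game-show break — 451 at 112 s.
Dropping reality-finale break and cooking-show break frees 45 s; slotting in documentary slot (47 s) lifts the total to 466 at 114 s.

466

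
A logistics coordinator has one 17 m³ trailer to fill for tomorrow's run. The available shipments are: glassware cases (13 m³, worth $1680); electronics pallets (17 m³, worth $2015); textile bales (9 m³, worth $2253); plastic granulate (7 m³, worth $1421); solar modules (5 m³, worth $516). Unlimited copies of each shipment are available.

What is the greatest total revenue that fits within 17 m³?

Textile bales + plastic granulate uses 16 of the 17 m³ and totals 3674.
The spare 1 m³ is too small for any remaining shipment, and no exchange beats 3674.

3674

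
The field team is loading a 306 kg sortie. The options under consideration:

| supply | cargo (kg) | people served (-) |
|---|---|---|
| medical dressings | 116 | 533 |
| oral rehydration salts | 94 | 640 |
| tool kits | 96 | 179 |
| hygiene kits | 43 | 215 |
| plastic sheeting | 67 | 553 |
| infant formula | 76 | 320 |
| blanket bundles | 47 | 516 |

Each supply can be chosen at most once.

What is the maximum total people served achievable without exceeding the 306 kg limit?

The ratio heuristic lands on oral rehydration salts + hygiene kits + plastic sheeting + blanket bundles (1924) but leaves 55 kg idle.
The 43 kg tied up in hygiene kits is better spent on infant formula — total rises to 2029 (284 kg).

2029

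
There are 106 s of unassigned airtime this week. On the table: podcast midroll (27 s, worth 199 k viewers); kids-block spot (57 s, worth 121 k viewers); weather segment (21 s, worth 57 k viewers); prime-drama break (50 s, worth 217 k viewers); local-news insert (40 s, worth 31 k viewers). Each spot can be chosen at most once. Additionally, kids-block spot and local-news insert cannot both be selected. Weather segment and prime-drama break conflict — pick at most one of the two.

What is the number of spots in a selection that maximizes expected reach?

2

Optimal total is 416.
podcast midroll + prime-drama break hits 416 at 77 s.
Every optimal selection uses 2 spots.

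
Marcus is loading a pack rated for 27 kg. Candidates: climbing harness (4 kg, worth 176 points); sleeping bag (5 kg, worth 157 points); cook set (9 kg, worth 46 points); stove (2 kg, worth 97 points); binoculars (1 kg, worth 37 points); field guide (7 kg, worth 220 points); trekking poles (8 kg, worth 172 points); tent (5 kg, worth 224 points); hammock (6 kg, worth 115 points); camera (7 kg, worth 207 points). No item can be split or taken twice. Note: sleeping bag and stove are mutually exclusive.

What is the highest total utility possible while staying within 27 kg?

961

Climbing harness + stove + binoculars + field guide + tent + camera uses 26 of the 27 kg and totals 961.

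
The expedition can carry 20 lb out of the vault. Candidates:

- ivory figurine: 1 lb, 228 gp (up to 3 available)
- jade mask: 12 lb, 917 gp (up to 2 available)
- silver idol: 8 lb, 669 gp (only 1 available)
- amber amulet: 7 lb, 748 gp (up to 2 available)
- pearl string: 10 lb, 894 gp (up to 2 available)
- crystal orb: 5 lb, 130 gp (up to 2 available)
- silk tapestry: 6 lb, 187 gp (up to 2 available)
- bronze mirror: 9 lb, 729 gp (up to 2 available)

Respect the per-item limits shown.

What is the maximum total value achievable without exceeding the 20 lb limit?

2326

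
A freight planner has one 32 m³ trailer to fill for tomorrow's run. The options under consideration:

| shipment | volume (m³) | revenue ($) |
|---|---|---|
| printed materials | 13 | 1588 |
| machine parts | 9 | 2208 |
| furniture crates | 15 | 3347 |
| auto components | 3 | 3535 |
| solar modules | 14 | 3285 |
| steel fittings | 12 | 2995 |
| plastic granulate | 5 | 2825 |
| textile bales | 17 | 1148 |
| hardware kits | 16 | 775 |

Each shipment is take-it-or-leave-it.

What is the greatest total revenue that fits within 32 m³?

11915

Density check — auto components 1178.33, plastic granulate 565.00, steel fittings 249.58 are the best per m³.
Filling by ratio: machine parts + auto components + steel fittings + plastic granulate for 11563, with 3 m³ left unused.
The 12 m³ tied up in steel fittings is better spent on furniture crates — total rises to 11915 (32 m³).
Every other selection either busts 32 m³ or fails to beat 11915.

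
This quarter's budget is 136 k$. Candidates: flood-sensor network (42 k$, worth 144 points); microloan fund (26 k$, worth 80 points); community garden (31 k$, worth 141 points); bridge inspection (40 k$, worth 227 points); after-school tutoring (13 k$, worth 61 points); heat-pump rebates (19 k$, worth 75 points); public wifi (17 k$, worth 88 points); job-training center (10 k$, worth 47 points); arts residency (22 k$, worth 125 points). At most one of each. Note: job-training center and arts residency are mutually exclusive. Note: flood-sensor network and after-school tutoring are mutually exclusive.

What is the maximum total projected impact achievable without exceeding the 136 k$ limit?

By projected impact per k$: arts residency 5.68, bridge inspection 5.67, public wifi 5.18 lead.
Best packing: microloan fund + community garden + bridge inspection + public wifi + arts residency — 136 k$, 661 total.

661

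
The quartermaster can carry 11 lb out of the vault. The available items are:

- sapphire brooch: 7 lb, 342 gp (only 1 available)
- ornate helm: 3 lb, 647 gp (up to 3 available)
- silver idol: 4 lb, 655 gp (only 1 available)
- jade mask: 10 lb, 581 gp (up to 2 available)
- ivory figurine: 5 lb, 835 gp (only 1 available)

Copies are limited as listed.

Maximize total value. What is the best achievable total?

2129

Density check — ornate helm 215.67, ivory figurine 167.00, silver idol 163.75, jade mask 58.10 are the best per lb.
Taking the top-ratio items first gives 3×ornate helm for 1941 (9 lb).
Replace ornate helm with ivory figurine: the trade gains 188 net, giving 2129 at 11 lb.
Every other selection either busts 11 lb or exceeds an availability limit or fails to beat 2129.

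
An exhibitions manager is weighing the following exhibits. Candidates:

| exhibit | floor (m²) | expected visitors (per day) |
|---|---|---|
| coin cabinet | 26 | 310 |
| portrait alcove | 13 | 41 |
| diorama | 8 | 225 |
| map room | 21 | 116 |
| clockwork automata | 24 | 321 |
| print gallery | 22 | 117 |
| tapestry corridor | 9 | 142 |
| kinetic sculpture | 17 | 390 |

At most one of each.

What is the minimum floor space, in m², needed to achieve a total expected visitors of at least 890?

49

Need the lightest bundle worth ≥ 890.
diorama + clockwork automata + kinetic sculpture: 936 expected visitors at 49 m².
Below 49 m² the best achievable stays under 890.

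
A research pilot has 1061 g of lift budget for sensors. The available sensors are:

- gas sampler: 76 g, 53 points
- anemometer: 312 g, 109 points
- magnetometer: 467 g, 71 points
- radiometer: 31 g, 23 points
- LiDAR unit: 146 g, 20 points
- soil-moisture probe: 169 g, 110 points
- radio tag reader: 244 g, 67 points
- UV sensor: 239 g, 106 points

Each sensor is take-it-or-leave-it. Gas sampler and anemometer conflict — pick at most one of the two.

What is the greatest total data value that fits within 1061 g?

415

Best packing: anemometer + radiometer + soil-moisture probe + radio tag reader + UV sensor — 995 g, 415 total.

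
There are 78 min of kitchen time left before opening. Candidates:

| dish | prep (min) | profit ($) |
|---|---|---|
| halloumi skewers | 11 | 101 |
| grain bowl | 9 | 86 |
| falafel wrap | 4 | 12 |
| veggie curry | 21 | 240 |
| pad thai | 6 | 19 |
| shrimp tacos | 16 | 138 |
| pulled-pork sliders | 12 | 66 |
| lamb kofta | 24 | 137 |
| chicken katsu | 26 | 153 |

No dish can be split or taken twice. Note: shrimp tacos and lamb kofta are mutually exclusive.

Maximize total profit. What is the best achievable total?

650

By profit per min: veggie curry 11.43, grain bowl 9.56, halloumi skewers 9.18 lead.
Best packing: halloumi skewers + grain bowl + veggie curry + pad thai + shrimp tacos + pulled-pork sliders — 75 min, 650 total.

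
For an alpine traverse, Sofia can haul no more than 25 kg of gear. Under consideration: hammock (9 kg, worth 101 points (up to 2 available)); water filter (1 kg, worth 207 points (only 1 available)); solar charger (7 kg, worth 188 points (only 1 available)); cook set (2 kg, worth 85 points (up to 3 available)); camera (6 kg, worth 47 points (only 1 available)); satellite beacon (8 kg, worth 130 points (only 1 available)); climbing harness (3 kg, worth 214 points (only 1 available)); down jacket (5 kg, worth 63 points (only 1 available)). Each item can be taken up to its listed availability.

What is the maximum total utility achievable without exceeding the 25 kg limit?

By utility per kg: water filter 207.00, climbing harness 71.33, cook set 42.50, solar charger 26.86 lead.
Taking water filter + solar charger + 3×cook set + satellite beacon + climbing harness: 25 kg used, 994 in utility.

994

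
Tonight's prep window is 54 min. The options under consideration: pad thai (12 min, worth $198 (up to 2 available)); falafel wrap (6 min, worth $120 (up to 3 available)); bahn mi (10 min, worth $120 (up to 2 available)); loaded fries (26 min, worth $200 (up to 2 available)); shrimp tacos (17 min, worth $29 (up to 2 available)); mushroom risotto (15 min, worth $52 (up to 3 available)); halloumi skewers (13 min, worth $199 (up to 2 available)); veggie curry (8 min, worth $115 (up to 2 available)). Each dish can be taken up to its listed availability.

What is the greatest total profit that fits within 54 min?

878

By profit per min: falafel wrap 20.00, pad thai 16.50, halloumi skewers 15.31 lead.
Taking the top-ratio dishes first gives 2×pad thai + 3×falafel wrap + veggie curry for 871 (50 min).
Dropping 2×pad thai and veggie curry frees 32 min; slotting in bahn mi + 2×halloumi skewers (36 min) lifts the total to 878 at 54 min.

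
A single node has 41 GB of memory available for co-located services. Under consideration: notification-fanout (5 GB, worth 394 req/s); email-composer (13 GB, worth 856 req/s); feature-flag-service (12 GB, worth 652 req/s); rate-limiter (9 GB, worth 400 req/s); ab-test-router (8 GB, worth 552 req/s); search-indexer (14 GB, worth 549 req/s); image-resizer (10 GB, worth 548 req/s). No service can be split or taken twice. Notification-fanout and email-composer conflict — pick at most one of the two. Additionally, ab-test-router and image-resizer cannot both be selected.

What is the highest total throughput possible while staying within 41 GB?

Best packing: notification-fanout + feature-flag-service + ab-test-router + search-indexer — 39 GB, 2147 total.
Every other selection either busts 41 GB or breaks a pairing rule or fails to beat 2147.

2147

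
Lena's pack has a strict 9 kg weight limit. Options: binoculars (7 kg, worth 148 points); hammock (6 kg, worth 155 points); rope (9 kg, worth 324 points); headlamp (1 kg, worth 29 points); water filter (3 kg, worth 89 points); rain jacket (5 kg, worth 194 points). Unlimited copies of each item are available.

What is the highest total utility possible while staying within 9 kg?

Greedy by ratio would take headlamp + water filter + rain jacket: 9 kg used, total 312.
Dropping headlamp and water filter and rain jacket frees 9 kg; slotting in rope (9 kg) lifts the total to 324 at 9 kg.

324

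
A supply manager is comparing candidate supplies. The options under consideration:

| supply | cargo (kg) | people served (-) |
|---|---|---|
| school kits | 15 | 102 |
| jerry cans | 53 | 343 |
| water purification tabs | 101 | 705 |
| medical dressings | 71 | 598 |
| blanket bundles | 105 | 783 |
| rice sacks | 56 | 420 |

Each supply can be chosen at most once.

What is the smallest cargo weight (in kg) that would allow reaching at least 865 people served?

120

Minimise kg subject to total people served ≥ 865.
Taking school kits + blanket bundles gives 885 (≥ 865) for 120 kg.
No combination under 120 kg hits 865.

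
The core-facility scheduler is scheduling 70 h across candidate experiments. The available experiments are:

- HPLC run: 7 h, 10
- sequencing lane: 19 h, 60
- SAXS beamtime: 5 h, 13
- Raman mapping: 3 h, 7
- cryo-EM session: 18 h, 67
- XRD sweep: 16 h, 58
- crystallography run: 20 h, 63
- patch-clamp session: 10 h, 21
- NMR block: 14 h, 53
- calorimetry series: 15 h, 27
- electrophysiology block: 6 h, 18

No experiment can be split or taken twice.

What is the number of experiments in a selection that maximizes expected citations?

5

Optimal total is 245.
One optimal bundle: sequencing lane + Raman mapping + cryo-EM session + XRD sweep + NMR block (70 h).
Every optimal selection uses 5 experiments.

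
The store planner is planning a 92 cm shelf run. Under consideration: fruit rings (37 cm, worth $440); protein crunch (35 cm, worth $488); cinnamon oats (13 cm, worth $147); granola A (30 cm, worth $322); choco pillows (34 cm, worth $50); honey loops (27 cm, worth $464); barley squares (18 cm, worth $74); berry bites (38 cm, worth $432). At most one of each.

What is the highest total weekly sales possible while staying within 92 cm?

A density-first pass picks protein crunch + cinnamon oats + honey loops — 1099 at 75 cm.
Replace cinnamon oats with granola A: the trade gains 175 net, giving 1274 at 92 cm.

1274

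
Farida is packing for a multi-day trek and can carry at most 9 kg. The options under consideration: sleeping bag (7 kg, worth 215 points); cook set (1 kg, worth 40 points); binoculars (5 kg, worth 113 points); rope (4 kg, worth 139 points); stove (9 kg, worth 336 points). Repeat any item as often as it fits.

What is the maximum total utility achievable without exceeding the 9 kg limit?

By utility per kg: cook set 40.00, stove 37.33, rope 34.75 lead.
Best packing: 9×cook set — 9 kg, 360 total.

360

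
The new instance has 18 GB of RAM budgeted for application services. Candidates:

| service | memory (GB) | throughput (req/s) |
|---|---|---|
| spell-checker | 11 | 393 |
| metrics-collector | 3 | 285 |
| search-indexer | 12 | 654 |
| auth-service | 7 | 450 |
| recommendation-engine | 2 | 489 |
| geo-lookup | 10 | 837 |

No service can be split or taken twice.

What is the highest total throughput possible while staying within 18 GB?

Best packing: metrics-collector + recommendation-engine + geo-lookup — 15 GB, 1611 total.

1611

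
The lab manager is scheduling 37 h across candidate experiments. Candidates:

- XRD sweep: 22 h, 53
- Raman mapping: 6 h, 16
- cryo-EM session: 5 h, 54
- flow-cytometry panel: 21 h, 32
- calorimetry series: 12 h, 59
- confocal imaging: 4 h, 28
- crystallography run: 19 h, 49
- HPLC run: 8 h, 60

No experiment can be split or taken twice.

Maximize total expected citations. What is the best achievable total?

Density check — cryo-EM session 10.80, HPLC run 7.50, confocal imaging 7.00 are the best per h.
The ratio ordering already packs tightly: Raman mapping + cryo-EM session + calorimetry series + confocal imaging + HPLC run, 35 h, 217.

217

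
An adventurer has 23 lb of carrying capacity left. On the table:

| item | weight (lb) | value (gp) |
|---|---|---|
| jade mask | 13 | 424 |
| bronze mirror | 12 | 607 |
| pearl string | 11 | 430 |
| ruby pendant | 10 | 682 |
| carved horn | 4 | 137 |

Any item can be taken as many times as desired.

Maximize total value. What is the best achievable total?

Ranking by ratio (value/lb): ruby pendant 68.20, bronze mirror 50.58, pearl string 39.09.
The ratio ordering already packs tightly: 2×ruby pendant, 20 lb, 1364.
Nothing else within 23 lb beats 1364.

1364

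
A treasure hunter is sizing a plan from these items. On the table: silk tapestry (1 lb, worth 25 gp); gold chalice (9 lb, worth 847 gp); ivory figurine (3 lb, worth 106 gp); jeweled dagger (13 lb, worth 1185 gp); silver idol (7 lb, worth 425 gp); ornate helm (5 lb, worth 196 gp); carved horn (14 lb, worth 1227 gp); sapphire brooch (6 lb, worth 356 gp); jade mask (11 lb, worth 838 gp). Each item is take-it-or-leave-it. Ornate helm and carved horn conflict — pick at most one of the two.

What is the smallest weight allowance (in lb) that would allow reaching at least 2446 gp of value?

29

Need the lightest bundle worth ≥ 2446.
gold chalice + jeweled dagger + silver idol reaches 2457 using 29 lb.
Any bundle with less than 29 lb falls short of 2446.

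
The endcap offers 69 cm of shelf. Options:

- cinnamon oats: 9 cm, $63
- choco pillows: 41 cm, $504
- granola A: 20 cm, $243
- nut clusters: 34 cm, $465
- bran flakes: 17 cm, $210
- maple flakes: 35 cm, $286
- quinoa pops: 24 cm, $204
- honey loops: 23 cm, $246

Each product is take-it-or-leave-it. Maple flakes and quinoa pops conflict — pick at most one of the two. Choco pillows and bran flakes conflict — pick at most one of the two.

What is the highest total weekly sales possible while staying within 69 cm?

Ranking by ratio (weekly sales/cm): nut clusters 13.68, bran flakes 12.35, choco pillows 12.29.
The ratio heuristic lands on cinnamon oats + nut clusters + bran flakes (738) but leaves 9 cm idle.
Dropping bran flakes frees 17 cm; slotting in honey loops (23 cm) lifts the total to 774 at 66 cm.
The closest alternative, cinnamon oats + granola A + nut clusters, reaches only 771.

774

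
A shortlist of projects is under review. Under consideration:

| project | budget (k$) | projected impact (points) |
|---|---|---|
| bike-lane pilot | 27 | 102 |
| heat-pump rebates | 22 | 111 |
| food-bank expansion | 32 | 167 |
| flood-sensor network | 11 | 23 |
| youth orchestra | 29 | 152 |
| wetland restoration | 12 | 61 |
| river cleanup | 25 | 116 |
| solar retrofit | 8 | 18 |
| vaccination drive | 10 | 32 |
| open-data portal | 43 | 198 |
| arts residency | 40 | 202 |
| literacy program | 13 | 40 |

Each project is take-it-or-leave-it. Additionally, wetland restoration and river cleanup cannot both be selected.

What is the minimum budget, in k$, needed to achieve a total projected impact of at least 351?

69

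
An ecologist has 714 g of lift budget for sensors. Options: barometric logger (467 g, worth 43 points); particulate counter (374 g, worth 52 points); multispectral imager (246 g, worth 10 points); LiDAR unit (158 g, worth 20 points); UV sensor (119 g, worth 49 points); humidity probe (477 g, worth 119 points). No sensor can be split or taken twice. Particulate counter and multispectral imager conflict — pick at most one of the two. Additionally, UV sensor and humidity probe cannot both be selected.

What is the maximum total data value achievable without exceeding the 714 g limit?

Ranking by ratio (data value/g): UV sensor 0.41, humidity probe 0.25, particulate counter 0.14, LiDAR unit 0.13.
Taking LiDAR unit + humidity probe: 635 g used, 139 in data value.
Every other selection either busts 714 g or breaks a pairing rule or fails to beat 139.

139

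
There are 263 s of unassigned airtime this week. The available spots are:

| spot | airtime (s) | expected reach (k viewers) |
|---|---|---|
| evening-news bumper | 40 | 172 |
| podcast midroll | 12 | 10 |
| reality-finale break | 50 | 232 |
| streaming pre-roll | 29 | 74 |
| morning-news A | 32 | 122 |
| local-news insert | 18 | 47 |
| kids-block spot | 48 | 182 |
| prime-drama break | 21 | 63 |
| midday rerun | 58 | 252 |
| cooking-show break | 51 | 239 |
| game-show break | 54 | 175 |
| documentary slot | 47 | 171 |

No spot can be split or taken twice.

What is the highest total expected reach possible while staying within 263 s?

Filling by ratio: evening-news bumper + reality-finale break + morning-news A + prime-drama break + midday rerun + cooking-show break for 1080, with 11 s left unused.
Dropping prime-drama break frees 21 s; slotting in streaming pre-roll (29 s) lifts the total to 1091 at 260 s.

1091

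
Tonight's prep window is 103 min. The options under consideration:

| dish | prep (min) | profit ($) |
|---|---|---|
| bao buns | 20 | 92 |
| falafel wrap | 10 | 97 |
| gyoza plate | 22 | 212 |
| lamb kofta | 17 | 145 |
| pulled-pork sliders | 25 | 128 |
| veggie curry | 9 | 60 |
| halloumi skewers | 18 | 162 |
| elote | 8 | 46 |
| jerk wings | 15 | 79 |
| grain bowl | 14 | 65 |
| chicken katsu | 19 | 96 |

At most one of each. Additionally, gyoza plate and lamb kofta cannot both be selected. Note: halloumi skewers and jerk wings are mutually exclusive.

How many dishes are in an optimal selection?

6

The maximum profit within 103 min is 755.
One optimal bundle: falafel wrap + gyoza plate + pulled-pork sliders + veggie curry + halloumi skewers + chicken katsu (103 min).
Any selection reaching 755 contains exactly 6 dishes.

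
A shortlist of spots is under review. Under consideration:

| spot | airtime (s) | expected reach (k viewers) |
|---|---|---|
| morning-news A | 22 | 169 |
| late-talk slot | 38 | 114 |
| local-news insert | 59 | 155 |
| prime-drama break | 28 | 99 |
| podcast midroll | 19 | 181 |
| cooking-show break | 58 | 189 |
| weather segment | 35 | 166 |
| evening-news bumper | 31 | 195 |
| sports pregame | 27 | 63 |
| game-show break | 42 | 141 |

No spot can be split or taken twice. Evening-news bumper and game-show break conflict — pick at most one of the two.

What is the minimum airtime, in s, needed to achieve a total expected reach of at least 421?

Look for the lowest-airtime combination reaching 421.
morning-news A + prime-drama break + podcast midroll reaches 449 using 69 s.
Below 69 s the best achievable stays under 421.

69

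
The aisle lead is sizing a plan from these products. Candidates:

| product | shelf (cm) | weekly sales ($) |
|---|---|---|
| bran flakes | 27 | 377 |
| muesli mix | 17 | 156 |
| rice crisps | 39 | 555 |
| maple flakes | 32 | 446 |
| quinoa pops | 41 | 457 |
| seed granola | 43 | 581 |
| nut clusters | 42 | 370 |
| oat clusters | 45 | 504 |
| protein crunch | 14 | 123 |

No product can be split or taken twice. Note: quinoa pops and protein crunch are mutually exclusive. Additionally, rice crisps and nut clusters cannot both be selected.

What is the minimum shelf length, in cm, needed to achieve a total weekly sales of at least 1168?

92

Need the lightest bundle worth ≥ 1168.
muesli mix + maple flakes + seed granola: 1183 weekly sales at 92 cm.
Any bundle with less than 92 cm falls short of 1168.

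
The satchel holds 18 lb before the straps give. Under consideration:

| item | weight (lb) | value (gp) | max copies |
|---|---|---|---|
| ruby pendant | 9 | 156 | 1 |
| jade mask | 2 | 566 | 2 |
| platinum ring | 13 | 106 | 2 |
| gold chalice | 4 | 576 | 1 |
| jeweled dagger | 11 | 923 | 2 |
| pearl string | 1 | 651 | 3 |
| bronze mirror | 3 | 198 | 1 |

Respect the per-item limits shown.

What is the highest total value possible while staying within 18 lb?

Taking the top-ratio items first gives 2×jade mask + gold chalice + 3×pearl string + bronze mirror for 3859 (14 lb).
The 7 lb tied up in gold chalice and bronze mirror is better spent on jeweled dagger — total rises to 4008 (18 lb).
No other feasible combination exceeds 4008.

4008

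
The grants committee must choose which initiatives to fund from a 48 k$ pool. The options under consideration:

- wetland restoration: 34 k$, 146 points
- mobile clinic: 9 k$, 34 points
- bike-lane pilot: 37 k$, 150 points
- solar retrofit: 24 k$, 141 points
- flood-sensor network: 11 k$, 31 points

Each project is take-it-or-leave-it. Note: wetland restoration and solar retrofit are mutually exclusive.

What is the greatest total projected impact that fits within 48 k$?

The ratio ordering already packs tightly: mobile clinic + solar retrofit + flood-sensor network, 44 k$, 206.
The closest alternative, mobile clinic + bike-lane pilot, reaches only 184.

206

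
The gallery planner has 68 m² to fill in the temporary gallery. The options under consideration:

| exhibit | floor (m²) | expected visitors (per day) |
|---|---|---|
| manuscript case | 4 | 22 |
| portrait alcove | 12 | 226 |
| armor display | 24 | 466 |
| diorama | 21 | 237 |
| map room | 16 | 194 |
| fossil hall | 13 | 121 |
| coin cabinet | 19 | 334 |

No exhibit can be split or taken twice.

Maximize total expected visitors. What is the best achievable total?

1147

Taking portrait alcove + armor display + fossil hall + coin cabinet: 68 m² used, 1147 in expected visitors.
The closest alternative, manuscript case + armor display + diorama + coin cabinet, reaches only 1059.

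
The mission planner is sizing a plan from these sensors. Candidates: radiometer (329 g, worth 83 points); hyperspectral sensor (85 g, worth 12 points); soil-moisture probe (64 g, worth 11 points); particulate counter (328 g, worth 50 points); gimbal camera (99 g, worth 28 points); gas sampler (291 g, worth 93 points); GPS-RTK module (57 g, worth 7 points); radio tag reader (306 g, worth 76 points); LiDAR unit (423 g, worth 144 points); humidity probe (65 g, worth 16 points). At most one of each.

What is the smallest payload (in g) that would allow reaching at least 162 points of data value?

522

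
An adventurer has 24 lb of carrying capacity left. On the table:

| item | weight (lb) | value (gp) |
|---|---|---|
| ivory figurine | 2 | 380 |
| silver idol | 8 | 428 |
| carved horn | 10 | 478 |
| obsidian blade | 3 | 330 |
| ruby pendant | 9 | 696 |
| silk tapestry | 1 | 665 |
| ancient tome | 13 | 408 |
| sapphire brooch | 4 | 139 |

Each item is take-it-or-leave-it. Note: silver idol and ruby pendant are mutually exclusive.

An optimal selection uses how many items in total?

The maximum value within 24 lb is 2281.
For example ivory figurine + silver idol + carved horn + obsidian blade + silk tapestry achieves it, using 24 lb.
Any selection reaching 2281 contains exactly 5 items.

5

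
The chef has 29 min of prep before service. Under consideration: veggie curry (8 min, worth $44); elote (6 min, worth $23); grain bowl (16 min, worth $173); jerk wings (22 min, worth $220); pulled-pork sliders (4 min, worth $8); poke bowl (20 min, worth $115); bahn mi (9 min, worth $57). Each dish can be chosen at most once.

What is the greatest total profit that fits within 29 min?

243

Greedy by ratio would take grain bowl + pulled-pork sliders + bahn mi: 29 min used, total 238.
But elote + jerk wings fits in 28 min and reaches 243.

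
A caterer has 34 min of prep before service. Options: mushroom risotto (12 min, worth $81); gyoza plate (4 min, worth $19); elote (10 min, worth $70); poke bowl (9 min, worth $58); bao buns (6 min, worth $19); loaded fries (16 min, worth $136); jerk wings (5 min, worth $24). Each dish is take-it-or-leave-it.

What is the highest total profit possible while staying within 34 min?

241

The ratio heuristic lands on elote + loaded fries + jerk wings (230) but leaves 3 min idle.
The 10 min tied up in elote is better spent on mushroom risotto — total rises to 241 (33 min).
Every other selection either busts 34 min or fails to beat 241.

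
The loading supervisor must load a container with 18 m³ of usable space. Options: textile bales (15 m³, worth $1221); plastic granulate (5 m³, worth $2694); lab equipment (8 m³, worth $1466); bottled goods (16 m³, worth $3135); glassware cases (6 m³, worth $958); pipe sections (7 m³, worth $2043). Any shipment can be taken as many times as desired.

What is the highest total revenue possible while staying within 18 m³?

The ratio ordering already packs tightly: 3×plastic granulate, 15 m³, 8082.
Nothing else within 18 m³ beats 8082.

8082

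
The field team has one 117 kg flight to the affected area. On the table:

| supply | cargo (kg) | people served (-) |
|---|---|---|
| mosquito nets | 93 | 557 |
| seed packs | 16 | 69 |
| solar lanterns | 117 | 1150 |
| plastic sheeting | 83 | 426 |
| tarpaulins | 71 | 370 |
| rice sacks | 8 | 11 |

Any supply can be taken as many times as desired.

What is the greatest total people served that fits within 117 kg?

1150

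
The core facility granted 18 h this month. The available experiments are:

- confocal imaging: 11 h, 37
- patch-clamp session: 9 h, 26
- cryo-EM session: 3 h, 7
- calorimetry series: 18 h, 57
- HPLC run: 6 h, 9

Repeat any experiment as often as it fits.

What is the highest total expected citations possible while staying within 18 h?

Filling by ratio: confocal imaging + 2×cryo-EM session for 51, with 1 h left unused.
Dropping confocal imaging and 2×cryo-EM session frees 17 h; slotting in calorimetry series (18 h) lifts the total to 57 at 18 h.

57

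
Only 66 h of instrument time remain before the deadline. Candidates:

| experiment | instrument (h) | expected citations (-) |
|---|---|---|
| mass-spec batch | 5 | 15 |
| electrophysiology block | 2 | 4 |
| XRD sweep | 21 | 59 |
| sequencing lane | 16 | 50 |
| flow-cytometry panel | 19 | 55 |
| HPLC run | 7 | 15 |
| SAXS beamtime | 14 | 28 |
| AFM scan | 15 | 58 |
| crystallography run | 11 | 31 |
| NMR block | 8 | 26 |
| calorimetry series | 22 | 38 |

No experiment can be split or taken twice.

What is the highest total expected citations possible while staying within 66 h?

209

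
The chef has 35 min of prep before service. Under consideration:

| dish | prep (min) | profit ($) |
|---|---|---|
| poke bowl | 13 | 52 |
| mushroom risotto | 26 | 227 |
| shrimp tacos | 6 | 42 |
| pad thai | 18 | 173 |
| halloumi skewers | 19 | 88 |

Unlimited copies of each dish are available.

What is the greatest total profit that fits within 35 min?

269

Density check — pad thai 9.61, mushroom risotto 8.73, shrimp tacos 7.00 are the best per min.
A density-first pass picks 2×shrimp tacos + pad thai — 257 at 30 min.
Replace shrimp tacos and pad thai with mushroom risotto: the trade gains 12 net, giving 269 at 32 min.
Every other selection either busts 35 min or fails to beat 269.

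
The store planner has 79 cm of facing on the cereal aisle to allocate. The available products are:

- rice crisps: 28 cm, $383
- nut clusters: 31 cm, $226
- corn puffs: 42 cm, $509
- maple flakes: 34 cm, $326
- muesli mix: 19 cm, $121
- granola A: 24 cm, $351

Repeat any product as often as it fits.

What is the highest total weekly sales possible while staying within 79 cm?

The ratio heuristic lands on 3×granola A (1053) but leaves 7 cm idle.
The 24 cm tied up in granola A is better spent on rice crisps — total rises to 1085 (76 cm).
Every other selection either busts 79 cm or fails to beat 1085.

1085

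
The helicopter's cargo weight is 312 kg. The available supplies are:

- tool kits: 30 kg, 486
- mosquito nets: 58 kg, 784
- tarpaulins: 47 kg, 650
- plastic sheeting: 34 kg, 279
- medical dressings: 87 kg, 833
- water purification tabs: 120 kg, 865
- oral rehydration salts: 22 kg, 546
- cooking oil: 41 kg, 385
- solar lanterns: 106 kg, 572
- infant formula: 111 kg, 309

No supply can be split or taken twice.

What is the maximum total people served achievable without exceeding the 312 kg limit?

Taking tool kits + mosquito nets + tarpaulins + medical dressings + oral rehydration salts + cooking oil: 285 kg used, 3684 in people served.

3684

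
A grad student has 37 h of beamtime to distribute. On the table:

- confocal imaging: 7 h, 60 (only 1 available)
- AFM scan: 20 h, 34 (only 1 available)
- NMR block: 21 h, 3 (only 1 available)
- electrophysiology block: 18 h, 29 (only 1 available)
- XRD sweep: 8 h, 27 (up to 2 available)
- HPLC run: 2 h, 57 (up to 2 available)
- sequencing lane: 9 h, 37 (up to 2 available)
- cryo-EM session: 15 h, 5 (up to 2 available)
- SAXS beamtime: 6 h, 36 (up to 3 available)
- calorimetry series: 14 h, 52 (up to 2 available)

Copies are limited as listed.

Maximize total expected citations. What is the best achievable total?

309

Confocal imaging + XRD sweep + 2×HPLC run + 3×SAXS beamtime uses 37 of the 37 h and totals 309.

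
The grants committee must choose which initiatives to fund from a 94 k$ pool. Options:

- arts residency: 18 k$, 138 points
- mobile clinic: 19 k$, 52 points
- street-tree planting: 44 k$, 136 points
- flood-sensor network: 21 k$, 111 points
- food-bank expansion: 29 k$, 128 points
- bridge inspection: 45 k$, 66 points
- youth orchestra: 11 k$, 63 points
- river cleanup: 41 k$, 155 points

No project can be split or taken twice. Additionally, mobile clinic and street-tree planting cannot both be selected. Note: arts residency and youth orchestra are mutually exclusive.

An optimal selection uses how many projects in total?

4

The maximum projected impact within 94 k$ is 429.
One optimal bundle: arts residency + mobile clinic + flood-sensor network + food-bank expansion (87 k$).
Any selection reaching 429 contains exactly 4 projects.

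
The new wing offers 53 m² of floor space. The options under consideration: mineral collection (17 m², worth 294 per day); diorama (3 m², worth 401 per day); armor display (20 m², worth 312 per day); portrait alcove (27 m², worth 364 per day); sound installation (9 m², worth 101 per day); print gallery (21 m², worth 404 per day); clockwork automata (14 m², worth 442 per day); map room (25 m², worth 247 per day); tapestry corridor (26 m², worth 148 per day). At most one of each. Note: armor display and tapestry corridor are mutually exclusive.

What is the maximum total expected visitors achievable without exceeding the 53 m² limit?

Density check — diorama 133.67, clockwork automata 31.57, print gallery 19.24, mineral collection 17.29 are the best per m².
Taking diorama + sound installation + print gallery + clockwork automata: 47 m² used, 1348 in expected visitors.
Runner-up diorama + portrait alcove + sound installation + clockwork automata tops out at 1308.

1348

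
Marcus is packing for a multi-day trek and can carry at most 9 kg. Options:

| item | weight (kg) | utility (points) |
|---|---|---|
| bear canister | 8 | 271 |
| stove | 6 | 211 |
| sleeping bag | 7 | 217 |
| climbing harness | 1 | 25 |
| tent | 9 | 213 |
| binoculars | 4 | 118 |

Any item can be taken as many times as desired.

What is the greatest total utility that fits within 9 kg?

Ranking by ratio (utility/kg): stove 35.17, bear canister 33.88, sleeping bag 31.00, binoculars 29.50.
Greedy by ratio would take stove + 3×climbing harness: 9 kg used, total 286.
Replace stove and 2×climbing harness with bear canister: the trade gains 10 net, giving 296 at 9 kg.
No other feasible combination exceeds 296.

296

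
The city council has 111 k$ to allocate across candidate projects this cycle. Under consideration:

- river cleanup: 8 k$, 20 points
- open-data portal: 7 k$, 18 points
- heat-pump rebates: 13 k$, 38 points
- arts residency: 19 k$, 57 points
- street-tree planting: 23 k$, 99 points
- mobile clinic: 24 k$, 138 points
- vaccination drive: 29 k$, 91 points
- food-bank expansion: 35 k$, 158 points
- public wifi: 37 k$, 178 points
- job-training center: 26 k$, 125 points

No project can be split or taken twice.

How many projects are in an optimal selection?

Best achievable projected impact is 540.
One optimal bundle: street-tree planting + mobile clinic + public wifi + job-training center (110 k$).
All optima have 4 projects.

4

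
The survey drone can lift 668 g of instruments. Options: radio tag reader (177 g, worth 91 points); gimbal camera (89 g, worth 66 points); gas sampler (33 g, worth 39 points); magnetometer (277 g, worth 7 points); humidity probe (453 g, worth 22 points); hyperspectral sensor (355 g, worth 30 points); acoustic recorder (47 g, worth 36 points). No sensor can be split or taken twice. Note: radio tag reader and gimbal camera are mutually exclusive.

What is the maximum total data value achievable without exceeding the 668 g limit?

196

Taking radio tag reader + gas sampler + hyperspectral sensor + acoustic recorder: 612 g used, 196 in data value.
The closest alternative, radio tag reader + gas sampler + magnetometer + acoustic recorder, reaches only 173.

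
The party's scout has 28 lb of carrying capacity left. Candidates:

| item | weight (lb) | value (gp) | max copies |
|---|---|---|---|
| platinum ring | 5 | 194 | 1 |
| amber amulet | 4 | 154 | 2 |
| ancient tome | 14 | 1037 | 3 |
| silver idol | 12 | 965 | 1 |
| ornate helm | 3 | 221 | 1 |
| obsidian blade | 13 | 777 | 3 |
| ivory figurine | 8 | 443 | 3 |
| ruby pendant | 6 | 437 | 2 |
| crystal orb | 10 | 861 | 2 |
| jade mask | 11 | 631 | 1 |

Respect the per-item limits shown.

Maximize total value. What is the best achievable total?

By value per lb: crystal orb 86.10, silver idol 80.42, ancient tome 74.07, ornate helm 73.67 lead.
Taking the top-ratio items first gives platinum ring + ornate helm + 2×crystal orb for 2137 (28 lb).
Reworking the packing: silver idol + ruby pendant + crystal orb uses 28 lb and improves the total to 2263.
Nothing else within 28 lb beats 2263.

2263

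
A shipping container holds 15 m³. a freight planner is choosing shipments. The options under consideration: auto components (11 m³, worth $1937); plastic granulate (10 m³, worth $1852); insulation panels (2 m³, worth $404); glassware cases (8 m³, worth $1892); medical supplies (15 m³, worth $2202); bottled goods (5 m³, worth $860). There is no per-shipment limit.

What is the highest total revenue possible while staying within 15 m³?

3156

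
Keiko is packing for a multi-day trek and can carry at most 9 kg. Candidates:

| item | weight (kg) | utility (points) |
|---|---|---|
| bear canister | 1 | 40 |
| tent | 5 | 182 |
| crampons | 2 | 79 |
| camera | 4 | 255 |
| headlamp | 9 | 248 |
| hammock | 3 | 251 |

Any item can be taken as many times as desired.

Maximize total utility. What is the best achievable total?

By utility per kg: hammock 83.67, camera 63.75, bear canister 40.00, crampons 39.50 lead.
The ratio ordering already packs tightly: 3×hammock, 9 kg, 753.
No other feasible combination exceeds 753.

753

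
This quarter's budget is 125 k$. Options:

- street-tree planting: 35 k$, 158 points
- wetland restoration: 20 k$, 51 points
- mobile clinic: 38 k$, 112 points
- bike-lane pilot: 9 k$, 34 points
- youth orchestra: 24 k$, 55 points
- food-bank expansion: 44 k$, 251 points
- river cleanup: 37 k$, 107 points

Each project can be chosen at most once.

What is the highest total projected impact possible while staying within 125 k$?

550

Street-tree planting + bike-lane pilot + food-bank expansion + river cleanup uses 125 of the 125 k$ and totals 550.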